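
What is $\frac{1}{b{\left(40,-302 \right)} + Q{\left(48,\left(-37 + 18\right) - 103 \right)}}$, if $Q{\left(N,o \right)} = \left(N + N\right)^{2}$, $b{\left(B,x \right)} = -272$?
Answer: $\frac{1}{8944} \approx 0.00011181$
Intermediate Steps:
$Q{\left(N,o \right)} = 4 N^{2}$ ($Q{\left(N,o \right)} = \left(2 N\right)^{2} = 4 N^{2}$)
$\frac{1}{b{\left(40,-302 \right)} + Q{\left(48,\left(-37 + 18\right) - 103 \right)}} = \frac{1}{-272 + 4 \cdot 48^{2}} = \frac{1}{-272 + 4 \cdot 2304} = \frac{1}{-272 + 9216} = \frac{1}{8944}$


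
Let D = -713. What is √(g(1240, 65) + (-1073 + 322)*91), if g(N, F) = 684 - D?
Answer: 8*I*√1046 ≈ 258.74*I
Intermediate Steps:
g(N, F) = 1397 (g(N, F) = 684 - 1*(-713) = 684 + 713 = 1397)
√(g(1240, 65) + (-1073 + 322)*91) = √(1397 + (-1073 + 322)*91) = √(1397 - 751*91) = √(1397 - 68341) = √(-66944) = 8*I*√1046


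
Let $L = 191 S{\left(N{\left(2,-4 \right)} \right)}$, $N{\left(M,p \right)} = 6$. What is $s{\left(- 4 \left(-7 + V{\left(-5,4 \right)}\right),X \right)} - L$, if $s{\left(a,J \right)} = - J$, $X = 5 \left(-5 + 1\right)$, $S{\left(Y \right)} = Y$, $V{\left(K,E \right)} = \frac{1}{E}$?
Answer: $-1126$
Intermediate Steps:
$X = -20$ ($X = 5 \left(-4\right) = -20$)
$L = 1146$ ($L = 191 \cdot 6 = 1146$)
$s{\left(- 4 \left(-7 + V{\left(-5,4 \right)}\right),X \right)} - L = \left(-1\right) \left(-20\right) - 1146 = 20 - 1146 = -1126$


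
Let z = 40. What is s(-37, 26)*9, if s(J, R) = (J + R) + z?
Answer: 261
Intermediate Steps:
s(J, R) = 40 + J + R (s(J, R) = (J + R) + 40 = 40 + J + R)
s(-37, 26)*9 = (40 - 37 + 26)*9 = 29*9 = 261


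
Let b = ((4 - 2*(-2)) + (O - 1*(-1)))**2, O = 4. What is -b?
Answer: -169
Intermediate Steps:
b = 169 (b = ((4 - 2*(-2)) + (4 - 1*(-1)))**2 = ((4 + 4) + (4 + 1))**2 = (8 + 5)**2 = 13**2 = 169)
-b = -1*169 = -169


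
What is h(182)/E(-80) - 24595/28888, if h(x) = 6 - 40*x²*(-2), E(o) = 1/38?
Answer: 2908940342349/28888 ≈ 1.0070e+8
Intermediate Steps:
E(o) = 1/38
h(x) = 6 + 80*x² (h(x) = 6 - (-80)*x² = 6 + 80*x²)
h(182)/E(-80) - 24595/28888 = (6 + 80*182²)/(1/38) - 24595/28888 = (6 + 80*33124)*38 - 24595*1/28888 = (6 + 2649920)*38 - 24595/28888 = 2649926*38 - 24595/28888 = 100697188 - 24595/28888 = 2908940342349/28888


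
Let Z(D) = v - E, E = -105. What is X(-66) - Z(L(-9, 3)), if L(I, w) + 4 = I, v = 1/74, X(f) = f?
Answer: -12655/74 ≈ -171.01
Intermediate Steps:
v = 1/74 ≈ 0.013514
L(I, w) = -4 + I
Z(D) = 7771/74 (Z(D) = 1/74 - 1*(-105) = 1/74 + 105 = 7771/74)
X(-66) - Z(L(-9, 3)) = -66 - 1*7771/74 = -66 - 7771/74 = -12655/74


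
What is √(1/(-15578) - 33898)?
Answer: I*√8226166115010/15578 ≈ 184.11*I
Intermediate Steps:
√(1/(-15578) - 33898) = √(-1/15578 - 33898) = √(-528063045/15578) = I*√8226166115010/15578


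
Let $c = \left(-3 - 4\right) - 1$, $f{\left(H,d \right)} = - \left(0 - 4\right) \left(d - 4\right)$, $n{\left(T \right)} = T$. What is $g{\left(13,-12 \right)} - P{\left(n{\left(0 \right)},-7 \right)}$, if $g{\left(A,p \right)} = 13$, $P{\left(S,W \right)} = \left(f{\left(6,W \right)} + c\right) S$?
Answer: $13$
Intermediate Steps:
$f{\left(H,d \right)} = -16 + 4 d$ ($f{\left(H,d \right)} = - \left(-4\right) \left(-4 + d\right) = - (16 - 4 d) = -16 + 4 d$)
$c = -8$ ($c = -7 - 1 = -8$)
$P{\left(S,W \right)} = S \left(-24 + 4 W\right)$ ($P{\left(S,W \right)} = \left(\left(-16 + 4 W\right) - 8\right) S = \left(-24 + 4 W\right) S = S \left(-24 + 4 W\right)$)
$g{\left(13,-12 \right)} - P{\left(n{\left(0 \right)},-7 \right)} = 13 - 4 \cdot 0 \left(-6 - 7\right) = 13 - 4 \cdot 0 \left(-13\right) = 13 - 0 = 13 + 0 = 13$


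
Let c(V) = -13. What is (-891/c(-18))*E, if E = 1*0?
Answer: 0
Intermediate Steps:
E = 0
(-891/c(-18))*E = -891/(-13)*0 = -891*(-1/13)*0 = (891/13)*0 = 0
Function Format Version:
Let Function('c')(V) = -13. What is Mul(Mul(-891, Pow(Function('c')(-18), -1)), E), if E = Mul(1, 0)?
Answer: 0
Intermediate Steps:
E = 0
Mul(Mul(-891, Pow(Function('c')(-18), -1)), E) = Mul(Mul(-891, Pow(-13, -1)), 0) = Mul(Mul(-891, Rational(-1, 13)), 0) = Mul(Rational(891, 13), 0) = 0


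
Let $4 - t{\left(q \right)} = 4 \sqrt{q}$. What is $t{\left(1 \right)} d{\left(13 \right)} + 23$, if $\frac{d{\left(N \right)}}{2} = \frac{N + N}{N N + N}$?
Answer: $23$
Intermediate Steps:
$d{\left(N \right)} = \frac{4 N}{N + N^{2}}$ ($d{\left(N \right)} = 2 \frac{N + N}{N N + N} = 2 \frac{2 N}{N^{2} + N} = 2 \frac{2 N}{N + N^{2}} = \frac{4 N}{N + N^{2}}$)
$t{\left(q \right)} = 4 - 4 \sqrt{q}$
$t{\left(1 \right)} d{\left(13 \right)} + 23 = \left(4 - 4 \sqrt{1}\right) \frac{4}{1 + 13} + 23 = \left(4 - 4\right) \frac{4}{14} + 23 = \left(4 - 4\right) 4 \cdot \frac{1}{14} + 23 = 0 \cdot \frac{2}{7} + 23 = 0 + 23 = 23$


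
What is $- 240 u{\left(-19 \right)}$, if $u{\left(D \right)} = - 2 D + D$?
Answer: $-4560$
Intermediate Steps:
$u{\left(D \right)} = - D$
$- 240 u{\left(-19 \right)} = - 240 \left(\left(-1\right) \left(-19\right)\right) = \left(-240\right) 19 = -4560$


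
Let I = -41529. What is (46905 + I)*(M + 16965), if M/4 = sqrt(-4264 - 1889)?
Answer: 91203840 + 21504*I*sqrt(6153) ≈ 9.1204e+7 + 1.6868e+6*I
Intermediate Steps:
M = 4*I*sqrt(6153) (M = 4*sqrt(-4264 - 1889) = 4*sqrt(-6153) = 4*(I*sqrt(6153)) = 4*I*sqrt(6153) ≈ 313.76*I)
(46905 + I)*(M + 16965) = (46905 - 41529)*(4*I*sqrt(6153) + 16965) = 5376*(16965 + 4*I*sqrt(6153)) = 91203840 + 21504*I*sqrt(6153)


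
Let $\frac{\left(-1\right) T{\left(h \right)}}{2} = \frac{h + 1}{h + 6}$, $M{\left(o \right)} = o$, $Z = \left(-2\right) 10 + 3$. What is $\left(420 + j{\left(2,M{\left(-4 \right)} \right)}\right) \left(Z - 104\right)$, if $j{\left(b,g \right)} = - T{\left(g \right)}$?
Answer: $-50457$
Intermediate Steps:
$Z = -17$ ($Z = -20 + 3 = -17$)
$T{\left(h \right)} = - \frac{2 \left(1 + h\right)}{6 + h}$ ($T{\left(h \right)} = - 2 \frac{h + 1}{h + 6} = - 2 \frac{1 + h}{6 + h} = - \frac{2 \left(1 + h\right)}{6 + h}$)
$j{\left(b,g \right)} = - \frac{2 \left(-1 - g\right)}{6 + g}$
$\left(420 + j{\left(2,M{\left(-4 \right)} \right)}\right) \left(Z - 104\right) = \left(420 + \frac{2 \left(1 - 4\right)}{6 - 4}\right) \left(-17 - 104\right) = \left(420 + 2 \cdot \frac{1}{2} \left(-3\right)\right) \left(-121\right) = \left(420 - 3\right) \left(-121\right) = 417 \left(-121\right) = -50457$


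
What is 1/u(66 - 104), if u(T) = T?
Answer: -1/38 ≈ -0.026316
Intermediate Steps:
1/u(66 - 104) = 1/(66 - 104) = 1/(-38) = -1/38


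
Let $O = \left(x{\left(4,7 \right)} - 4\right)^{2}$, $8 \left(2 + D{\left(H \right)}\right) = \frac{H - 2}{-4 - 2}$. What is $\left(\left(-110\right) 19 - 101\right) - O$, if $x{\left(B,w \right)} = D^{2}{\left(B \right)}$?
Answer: $- \frac{726930625}{331776} \approx -2191.0$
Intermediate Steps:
$D{\left(H \right)} = - \frac{47}{24} - \frac{H}{48}$ ($D{\left(H \right)} = -2 + \frac{\left(H - 2\right) \frac{1}{-4 - 2}}{8} = -2 + \frac{\left(-2 + H\right) \frac{1}{-6}}{8} = -2 + \frac{\left(-2 + H\right) \left(- \frac{1}{6}\right)}{8} = -2 + \frac{\frac{1}{3} - \frac{H}{6}}{8} = -2 - \left(- \frac{1}{24} + \frac{H}{48}\right) = - \frac{47}{24} - \frac{H}{48}$)
$x{\left(B,w \right)} = \left(- \frac{47}{24} - \frac{B}{48}\right)^{2}$
$O = \frac{9409}{331776}$ ($O = \left(\frac{\left(94 + 4\right)^{2}}{2304} - 4\right)^{2} = \left(\frac{98^{2}}{2304} - 4\right)^{2} = \left(\frac{1}{2304} \cdot 9604 - 4\right)^{2} = \left(\frac{2401}{576} - 4\right)^{2} = \left(\frac{97}{576}\right)^{2} = \frac{9409}{331776} \approx 0.02836$)
$\left(\left(-110\right) 19 - 101\right) - O = \left(\left(-110\right) 19 - 101\right) - \frac{9409}{331776} = \left(-2090 - 101\right) - \frac{9409}{331776} = -2191 - \frac{9409}{331776} = - \frac{726930625}{331776}$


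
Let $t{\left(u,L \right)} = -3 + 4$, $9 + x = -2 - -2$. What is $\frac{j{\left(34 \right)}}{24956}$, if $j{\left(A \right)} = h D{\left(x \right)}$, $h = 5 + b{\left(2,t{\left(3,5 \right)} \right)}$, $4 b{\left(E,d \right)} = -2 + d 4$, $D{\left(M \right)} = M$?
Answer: $- \frac{99}{49912} \approx -0.0019835$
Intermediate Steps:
$x = -9$ ($x = -9 - 0 = -9 + \left(-2 + 2\right) = -9 + 0 = -9$)
$t{\left(u,L \right)} = 1$
$b{\left(E,d \right)} = - \frac{1}{2} + d$ ($b{\left(E,d \right)} = \frac{-2 + d 4}{4} = \frac{-2 + 4 d}{4} = - \frac{1}{2} + d$)
$h = \frac{11}{2}$ ($h = 5 + \left(- \frac{1}{2} + 1\right) = 5 + \frac{1}{2} = \frac{11}{2} \approx 5.5$)
$j{\left(A \right)} = - \frac{99}{2}$ ($j{\left(A \right)} = \frac{11}{2} \left(-9\right) = - \frac{99}{2}$)
$\frac{j{\left(34 \right)}}{24956} = - \frac{99}{2 \cdot 24956} = \left(- \frac{99}{2}\right) \frac{1}{24956} = - \frac{99}{49912}$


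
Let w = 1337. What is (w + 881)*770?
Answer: 1707860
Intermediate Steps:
(w + 881)*770 = (1337 + 881)*770 = 2218*770 = 1707860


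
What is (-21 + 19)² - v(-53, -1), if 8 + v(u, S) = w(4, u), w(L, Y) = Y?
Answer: 65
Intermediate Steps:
v(u, S) = -8 + u
(-21 + 19)² - v(-53, -1) = (-21 + 19)² - (-8 - 53) = (-2)² - 1*(-61) = 4 + 61 = 65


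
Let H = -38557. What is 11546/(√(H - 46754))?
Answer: -11546*I*√9479/28437 ≈ -39.53*I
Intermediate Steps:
11546/(√(H - 46754)) = 11546/(√(-38557 - 46754)) = 11546/(√(-85311)) = 11546/((3*I*√9479)) = 11546*(-I*√9479/28437) = -11546*I*√9479/28437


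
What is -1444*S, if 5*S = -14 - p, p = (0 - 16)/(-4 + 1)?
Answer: 83752/15 ≈ 5583.5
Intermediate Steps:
p = 16/3 (p = -16/(-3) = -16*(-⅓) = 16/3 ≈ 5.3333)
S = -58/15 (S = (-14 - 1*16/3)/5 = (-14 - 16/3)/5 = (⅕)*(-58/3) = -58/15 ≈ -3.8667)
-1444*S = -1444*(-58/15) = 83752/15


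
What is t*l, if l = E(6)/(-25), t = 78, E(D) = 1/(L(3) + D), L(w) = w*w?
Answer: -26/125 ≈ -0.20800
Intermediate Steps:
L(w) = w²
E(D) = 1/(9 + D) (E(D) = 1/(3² + D) = 1/(9 + D))
l = -1/375 (l = 1/((9 + 6)*(-25)) = -1/25/15 = (1/15)*(-1/25) = -1/375 ≈ -0.0026667)
t*l = 78*(-1/375) = -26/125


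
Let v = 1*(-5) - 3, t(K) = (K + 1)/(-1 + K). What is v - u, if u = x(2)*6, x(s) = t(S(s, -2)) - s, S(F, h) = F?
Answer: -14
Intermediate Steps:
t(K) = (1 + K)/(-1 + K)
v = -8 (v = -5 - 3 = -8)
x(s) = -s + (1 + s)/(-1 + s) (x(s) = (1 + s)/(-1 + s) - s = -s + (1 + s)/(-1 + s))
u = 6 (u = ((1 + 2 - 1*2*(-1 + 2))/(-1 + 2))*6 = ((1 + 2 - 1*2*1)/1)*6 = (1*(1 + 2 - 2))*6 = (1*1)*6 = 1*6 = 6)
v - u = -8 - 1*6 = -8 - 6 = -14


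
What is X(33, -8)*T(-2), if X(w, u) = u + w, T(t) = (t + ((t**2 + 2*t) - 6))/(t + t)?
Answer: 50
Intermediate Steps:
T(t) = (-6 + t**2 + 3*t)/(2*t) (T(t) = (t + (-6 + t**2 + 2*t))/((2*t)) = (-6 + t**2 + 3*t)*(1/(2*t)) = (-6 + t**2 + 3*t)/(2*t))
X(33, -8)*T(-2) = (-8 + 33)*((1/2)*(-6 - 2*(3 - 2))/(-2)) = 25*((1/2)*(-1/2)*(-6 - 2*1)) = 25*((1/2)*(-1/2)*(-6 - 2)) = 25*((1/2)*(-1/2)*(-8)) = 25*2 = 50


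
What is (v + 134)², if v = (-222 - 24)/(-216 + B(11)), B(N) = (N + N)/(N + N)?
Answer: 844251136/46225 ≈ 18264.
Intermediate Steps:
B(N) = 1 (B(N) = (2*N)/((2*N)) = (2*N)*(1/(2*N)) = 1)
v = 246/215 (v = (-222 - 24)/(-216 + 1) = -246/(-215) = -246*(-1/215) = 246/215 ≈ 1.1442)
(v + 134)² = (246/215 + 134)² = (29056/215)² = 844251136/46225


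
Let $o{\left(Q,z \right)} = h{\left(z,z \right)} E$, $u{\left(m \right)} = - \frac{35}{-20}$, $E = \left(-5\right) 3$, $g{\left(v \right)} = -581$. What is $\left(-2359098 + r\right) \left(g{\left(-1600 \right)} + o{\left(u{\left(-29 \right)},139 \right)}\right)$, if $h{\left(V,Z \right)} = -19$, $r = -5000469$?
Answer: $2178431832$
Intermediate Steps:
$E = -15$
$u{\left(m \right)} = \frac{7}{4}$ ($u{\left(m \right)} = \left(-35\right) \left(- \frac{1}{20}\right) = \frac{7}{4}$)
$o{\left(Q,z \right)} = 285$ ($o{\left(Q,z \right)} = \left(-19\right) \left(-15\right) = 285$)
$\left(-2359098 + r\right) \left(g{\left(-1600 \right)} + o{\left(u{\left(-29 \right)},139 \right)}\right) = \left(-2359098 - 5000469\right) \left(-581 + 285\right) = \left(-7359567\right) \left(-296\right) = 2178431832$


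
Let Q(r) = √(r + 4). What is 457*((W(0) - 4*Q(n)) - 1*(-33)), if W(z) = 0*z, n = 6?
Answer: 15081 - 1828*√10 ≈ 9300.4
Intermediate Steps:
W(z) = 0
Q(r) = √(4 + r)
457*((W(0) - 4*Q(n)) - 1*(-33)) = 457*((0 - 4*√(4 + 6)) - 1*(-33)) = 457*((0 - 4*√10) + 33) = 457*(-4*√10 + 33) = 457*(33 - 4*√10) = 15081 - 1828*√10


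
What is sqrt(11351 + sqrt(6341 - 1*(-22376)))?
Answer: sqrt(11351 + 47*sqrt(13)) ≈ 107.33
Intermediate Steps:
sqrt(11351 + sqrt(6341 - 1*(-22376))) = sqrt(11351 + sqrt(6341 + 22376)) = sqrt(11351 + sqrt(28717)) = sqrt(11351 + 47*sqrt(13))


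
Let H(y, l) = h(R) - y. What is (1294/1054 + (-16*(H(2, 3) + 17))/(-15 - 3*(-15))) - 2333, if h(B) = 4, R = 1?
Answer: -18512764/7905 ≈ -2341.9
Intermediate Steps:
H(y, l) = 4 - y
(1294/1054 + (-16*(H(2, 3) + 17))/(-15 - 3*(-15))) - 2333 = (1294/1054 + (-16*((4 - 1*2) + 17))/(-15 - 3*(-15))) - 2333 = (1294*(1/1054) + (-16*((4 - 2) + 17))/(-15 + 45)) - 2333 = (647/527 - 16*(2 + 17)/30) - 2333 = (647/527 - 16*19*(1/30)) - 2333 = (647/527 - 304*1/30) - 2333 = (647/527 - 152/15) - 2333 = -70399/7905 - 2333 = -18512764/7905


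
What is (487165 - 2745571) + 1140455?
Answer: -1117951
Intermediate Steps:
(487165 - 2745571) + 1140455 = -2258406 + 1140455 = -1117951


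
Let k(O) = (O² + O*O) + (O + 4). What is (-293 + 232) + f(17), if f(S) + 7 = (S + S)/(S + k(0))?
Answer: -1394/21 ≈ -66.381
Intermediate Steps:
k(O) = 4 + O + 2*O² (k(O) = (O² + O²) + (4 + O) = 2*O² + (4 + O) = 4 + O + 2*O²)
f(S) = -7 + 2*S/(4 + S) (f(S) = -7 + (S + S)/(S + (4 + 0 + 2*0²)) = -7 + (2*S)/(S + (4 + 0 + 2*0)) = -7 + (2*S)/(S + (4 + 0 + 0)) = -7 + (2*S)/(S + 4) = -7 + (2*S)/(4 + S) = -7 + 2*S/(4 + S))
(-293 + 232) + f(17) = (-293 + 232) + (-28 - 5*17)/(4 + 17) = -61 + (-28 - 85)/21 = -61 + (1/21)*(-113) = -61 - 113/21 = -1394/21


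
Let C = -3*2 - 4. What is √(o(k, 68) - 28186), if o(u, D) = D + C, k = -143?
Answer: 4*I*√1758 ≈ 167.71*I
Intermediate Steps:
C = -10 (C = -6 - 4 = -10)
o(u, D) = -10 + D (o(u, D) = D - 10 = -10 + D)
√(o(k, 68) - 28186) = √((-10 + 68) - 28186) = √(58 - 28186) = √(-28128) = 4*I*√1758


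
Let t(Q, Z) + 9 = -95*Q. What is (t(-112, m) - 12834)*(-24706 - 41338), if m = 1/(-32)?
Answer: 145494932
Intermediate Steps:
m = -1/32 ≈ -0.031250
t(Q, Z) = -9 - 95*Q
(t(-112, m) - 12834)*(-24706 - 41338) = ((-9 - 95*(-112)) - 12834)*(-24706 - 41338) = ((-9 + 10640) - 12834)*(-66044) = (10631 - 12834)*(-66044) = -2203*(-66044) = 145494932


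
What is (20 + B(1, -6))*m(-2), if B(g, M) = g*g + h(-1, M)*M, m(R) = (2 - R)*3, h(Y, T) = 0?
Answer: 252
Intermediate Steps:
m(R) = 6 - 3*R
B(g, M) = g² (B(g, M) = g*g + 0*M = g² + 0 = g²)
(20 + B(1, -6))*m(-2) = (20 + 1²)*(6 - 3*(-2)) = (20 + 1)*(6 + 6) = 21*12 = 252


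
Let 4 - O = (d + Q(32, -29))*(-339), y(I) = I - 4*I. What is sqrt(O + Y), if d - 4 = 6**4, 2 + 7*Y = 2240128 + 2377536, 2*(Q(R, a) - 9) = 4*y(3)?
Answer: sqrt(1097319) ≈ 1047.5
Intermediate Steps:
y(I) = -3*I
Q(R, a) = -9 (Q(R, a) = 9 + (4*(-3*3))/2 = 9 + (4*(-9))/2 = 9 + (1/2)*(-36) = 9 - 18 = -9)
Y = 659666 (Y = -2/7 + (2240128 + 2377536)/7 = -2/7 + (1/7)*4617664 = -2/7 + 4617664/7 = 659666)
d = 1300 (d = 4 + 6**4 = 4 + 1296 = 1300)
O = 437653 (O = 4 - (1300 - 9)*(-339) = 4 - 1291*(-339) = 4 - 1*(-437649) = 4 + 437649 = 437653)
sqrt(O + Y) = sqrt(437653 + 659666) = sqrt(1097319)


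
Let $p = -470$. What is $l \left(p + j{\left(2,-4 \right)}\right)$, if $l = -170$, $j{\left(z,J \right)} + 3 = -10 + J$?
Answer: $82790$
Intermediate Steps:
$j{\left(z,J \right)} = -13 + J$ ($j{\left(z,J \right)} = -3 + \left(-10 + J\right) = -13 + J$)
$l \left(p + j{\left(2,-4 \right)}\right) = - 170 \left(-470 - 17\right) = \left(-170\right) \left(-487\right) = 82790$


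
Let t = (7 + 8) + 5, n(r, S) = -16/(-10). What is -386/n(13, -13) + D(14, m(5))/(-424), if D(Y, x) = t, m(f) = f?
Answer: -51155/212 ≈ -241.30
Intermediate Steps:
n(r, S) = 8/5 (n(r, S) = -16*(-⅒) = 8/5)
t = 20 (t = 15 + 5 = 20)
D(Y, x) = 20
-386/n(13, -13) + D(14, m(5))/(-424) = -386/8/5 + 20/(-424) = -386*5/8 + 20*(-1/424) = -965/4 - 5/106 = -51155/212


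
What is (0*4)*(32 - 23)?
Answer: 0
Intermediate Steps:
(0*4)*(32 - 23) = 0*9 = 0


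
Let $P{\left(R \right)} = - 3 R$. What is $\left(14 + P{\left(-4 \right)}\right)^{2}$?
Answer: $676$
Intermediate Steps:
$\left(14 + P{\left(-4 \right)}\right)^{2} = \left(14 - -12\right)^{2} = \left(14 + 12\right)^{2} = 26^{2} = 676$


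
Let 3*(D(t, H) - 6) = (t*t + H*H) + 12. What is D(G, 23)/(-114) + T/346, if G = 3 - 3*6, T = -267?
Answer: -181289/59166 ≈ -3.0641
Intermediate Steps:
G = -15 (G = 3 - 18 = -15)
D(t, H) = 10 + H²/3 + t²/3 (D(t, H) = 6 + ((t*t + H*H) + 12)/3 = 6 + ((t² + H²) + 12)/3 = 6 + ((H² + t²) + 12)/3 = 6 + (12 + H² + t²)/3 = 6 + (4 + H²/3 + t²/3) = 10 + H²/3 + t²/3)
D(G, 23)/(-114) + T/346 = (10 + (⅓)*23² + (⅓)*(-15)²)/(-114) - 267/346 = (10 + (⅓)*529 + (⅓)*225)*(-1/114) - 267*1/346 = (10 + 529/3 + 75)*(-1/114) - 267/346 = (784/3)*(-1/114) - 267/346 = -392/171 - 267/346 = -181289/59166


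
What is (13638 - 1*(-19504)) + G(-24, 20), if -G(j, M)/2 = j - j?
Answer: 33142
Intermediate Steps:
G(j, M) = 0 (G(j, M) = -2*(j - j) = -2*0 = 0)
(13638 - 1*(-19504)) + G(-24, 20) = (13638 - 1*(-19504)) + 0 = (13638 + 19504) + 0 = 33142 + 0 = 33142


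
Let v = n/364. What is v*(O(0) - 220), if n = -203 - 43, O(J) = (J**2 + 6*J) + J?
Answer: 13530/91 ≈ 148.68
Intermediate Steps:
O(J) = J**2 + 7*J
n = -246
v = -123/182 (v = -246/364 = -246*1/364 = -123/182 ≈ -0.67582)
v*(O(0) - 220) = -123*(0*(7 + 0) - 220)/182 = -123*(0*7 - 220)/182 = -123*(0 - 220)/182 = -123/182*(-220) = 13530/91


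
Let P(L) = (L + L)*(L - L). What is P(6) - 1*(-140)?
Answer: 140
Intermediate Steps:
P(L) = 0 (P(L) = (2*L)*0 = 0)
P(6) - 1*(-140) = 0 - 1*(-140) = 0 + 140 = 140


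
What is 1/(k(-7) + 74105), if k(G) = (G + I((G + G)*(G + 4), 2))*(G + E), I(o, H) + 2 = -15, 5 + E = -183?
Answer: 1/78785 ≈ 1.2693e-5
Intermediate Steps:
E = -188 (E = -5 - 183 = -188)
I(o, H) = -17 (I(o, H) = -2 - 15 = -17)
k(G) = (-188 + G)*(-17 + G) (k(G) = (G - 17)*(G - 188) = (-17 + G)*(-188 + G) = (-188 + G)*(-17 + G))
1/(k(-7) + 74105) = 1/((3196 + (-7)**2 - 205*(-7)) + 74105) = 1/((3196 + 49 + 1435) + 74105) = 1/(4680 + 74105) = 1/78785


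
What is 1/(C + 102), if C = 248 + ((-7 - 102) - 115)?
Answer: 1/126 ≈ 0.0079365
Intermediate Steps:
C = 24 (C = 248 + (-109 - 115) = 248 - 224 = 24)
1/(C + 102) = 1/(24 + 102) = 1/126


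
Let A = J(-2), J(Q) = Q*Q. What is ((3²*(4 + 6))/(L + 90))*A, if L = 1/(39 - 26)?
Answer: 4680/1171 ≈ 3.9966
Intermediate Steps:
J(Q) = Q²
L = 1/13 ≈ 0.076923
A = 4 (A = (-2)² = 4)
((3²*(4 + 6))/(L + 90))*A = ((3²*(4 + 6))/(1/13 + 90))*4 = ((9*10)/(1171/13))*4 = ((13/1171)*90)*4 = (1170/1171)*4 = 4680/1171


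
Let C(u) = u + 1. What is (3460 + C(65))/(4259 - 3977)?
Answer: 1763/141 ≈ 12.504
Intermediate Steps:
C(u) = 1 + u
(3460 + C(65))/(4259 - 3977) = (3460 + (1 + 65))/(4259 - 3977) = (3460 + 66)/282 = 3526*(1/282) = 1763/141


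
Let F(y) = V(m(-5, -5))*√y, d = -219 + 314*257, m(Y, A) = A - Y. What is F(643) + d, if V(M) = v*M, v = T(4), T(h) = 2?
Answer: 80479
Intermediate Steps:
v = 2
d = 80479 (d = -219 + 80698 = 80479)
V(M) = 2*M
F(y) = 0 (F(y) = (2*(-5 - 1*(-5)))*√y = (2*(-5 + 5))*√y = (2*0)*√y = 0*√y = 0)
F(643) + d = 0 + 80479 = 80479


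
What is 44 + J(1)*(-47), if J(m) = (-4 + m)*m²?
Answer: 185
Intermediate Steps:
J(m) = m²*(-4 + m)
44 + J(1)*(-47) = 44 + (1²*(-4 + 1))*(-47) = 44 + (1*(-3))*(-47) = 44 - 3*(-47) = 44 + 141 = 185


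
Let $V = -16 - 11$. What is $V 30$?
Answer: $-810$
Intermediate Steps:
$V = -27$ ($V = -16 - 11 = -27$)
$V 30 = \left(-27\right) 30 = -810$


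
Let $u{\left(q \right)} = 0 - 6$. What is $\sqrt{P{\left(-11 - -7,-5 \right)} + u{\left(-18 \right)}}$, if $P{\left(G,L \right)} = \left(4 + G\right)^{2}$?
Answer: $i \sqrt{6} \approx 2.4495 i$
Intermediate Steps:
$u{\left(q \right)} = -6$
$\sqrt{P{\left(-11 - -7,-5 \right)} + u{\left(-18 \right)}} = \sqrt{\left(4 - 4\right)^{2} - 6} = \sqrt{0^{2} - 6} = \sqrt{0 - 6} = \sqrt{-6} = i \sqrt{6}$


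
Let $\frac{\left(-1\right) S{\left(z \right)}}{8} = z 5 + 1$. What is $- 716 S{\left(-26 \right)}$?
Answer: $-738912$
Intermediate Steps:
$S{\left(z \right)} = -8 - 40 z$ ($S{\left(z \right)} = - 8 \left(z 5 + 1\right) = - 8 \left(5 z + 1\right) = - 8 \left(1 + 5 z\right) = -8 - 40 z$)
$- 716 S{\left(-26 \right)} = - 716 \left(-8 - -1040\right) = - 716 \left(-8 + 1040\right) = \left(-716\right) 1032 = -738912$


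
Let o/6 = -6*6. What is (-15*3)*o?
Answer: 9720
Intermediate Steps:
o = -216 (o = 6*(-6*6) = 6*(-36) = -216)
(-15*3)*o = -15*3*(-216) = -45*(-216) = 9720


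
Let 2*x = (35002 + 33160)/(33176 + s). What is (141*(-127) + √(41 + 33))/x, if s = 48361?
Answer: -1460083059/34081 + 81537*√74/34081 ≈ -42821.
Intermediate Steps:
x = 34081/81537 (x = ((35002 + 33160)/(33176 + 48361))/2 = (68162/81537)/2 = (68162*(1/81537))/2 = (½)*(68162/81537) = 34081/81537 ≈ 0.41798)
(141*(-127) + √(41 + 33))/x = (141*(-127) + √(41 + 33))/(34081/81537) = (-17907 + √74)*(81537/34081) = -1460083059/34081 + 81537*√74/34081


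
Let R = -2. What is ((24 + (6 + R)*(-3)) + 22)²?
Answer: 1156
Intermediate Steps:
((24 + (6 + R)*(-3)) + 22)² = ((24 + (6 - 2)*(-3)) + 22)² = ((24 + 4*(-3)) + 22)² = ((24 - 12) + 22)² = (12 + 22)² = 34² = 1156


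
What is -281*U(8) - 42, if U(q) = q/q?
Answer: -323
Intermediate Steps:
U(q) = 1
-281*U(8) - 42 = -281*1 - 42 = -281 - 42 = -323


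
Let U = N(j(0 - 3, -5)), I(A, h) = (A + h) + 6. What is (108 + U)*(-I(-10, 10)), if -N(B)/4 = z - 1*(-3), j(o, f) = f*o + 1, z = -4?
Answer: -672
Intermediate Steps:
I(A, h) = 6 + A + h
j(o, f) = 1 + f*o
N(B) = 4 (N(B) = -4*(-4 - 1*(-3)) = -4*(-4 + 3) = -4*(-1) = 4)
U = 4
(108 + U)*(-I(-10, 10)) = (108 + 4)*(-(6 - 10 + 10)) = 112*(-1*6) = 112*(-6) = -672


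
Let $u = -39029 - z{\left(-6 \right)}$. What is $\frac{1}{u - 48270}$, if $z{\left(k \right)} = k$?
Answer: $- \frac{1}{87293} \approx -1.1456 \cdot 10^{-5}$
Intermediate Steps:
$u = -39023$ ($u = -39029 - -6 = -39029 + 6 = -39023$)
$\frac{1}{u - 48270} = \frac{1}{-39023 - 48270} = \frac{1}{-87293} = - \frac{1}{87293}$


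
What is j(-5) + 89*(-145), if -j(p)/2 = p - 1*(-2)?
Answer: -12899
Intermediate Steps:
j(p) = -4 - 2*p (j(p) = -2*(p - 1*(-2)) = -2*(p + 2) = -2*(2 + p) = -4 - 2*p)
j(-5) + 89*(-145) = (-4 - 2*(-5)) + 89*(-145) = (-4 + 10) - 12905 = 6 - 12905 = -12899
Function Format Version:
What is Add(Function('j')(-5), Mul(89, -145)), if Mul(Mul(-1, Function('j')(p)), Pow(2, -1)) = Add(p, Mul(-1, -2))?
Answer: -12899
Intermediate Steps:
Function('j')(p) = Add(-4, Mul(-2, p)) (Function('j')(p) = Mul(-2, Add(p, Mul(-1, -2))) = Mul(-2, Add(p, 2)) = Mul(-2, Add(2, p)) = Add(-4, Mul(-2, p)))
Add(Function('j')(-5), Mul(89, -145)) = Add(Add(-4, Mul(-2, -5)), Mul(89, -145)) = Add(Add(-4, 10), -12905) = Add(6, -12905) = -12899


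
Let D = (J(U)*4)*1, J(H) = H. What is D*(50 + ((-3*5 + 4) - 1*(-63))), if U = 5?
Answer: 2040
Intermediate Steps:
D = 20 (D = (5*4)*1 = 20*1 = 20)
D*(50 + ((-3*5 + 4) - 1*(-63))) = 20*(50 + ((-3*5 + 4) - 1*(-63))) = 20*(50 + ((-15 + 4) + 63)) = 20*(50 + (-11 + 63)) = 20*(50 + 52) = 20*102 = 2040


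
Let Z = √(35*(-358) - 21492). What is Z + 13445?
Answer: 13445 + I*√34022 ≈ 13445.0 + 184.45*I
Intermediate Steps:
Z = I*√34022 (Z = √(-12530 - 21492) = √(-34022) = I*√34022 ≈ 184.45*I)
Z + 13445 = I*√34022 + 13445 = 13445 + I*√34022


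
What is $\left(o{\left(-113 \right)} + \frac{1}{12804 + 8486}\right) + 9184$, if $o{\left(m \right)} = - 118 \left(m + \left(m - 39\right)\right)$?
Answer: $\frac{861265661}{21290} \approx 40454.0$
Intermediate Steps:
$o{\left(m \right)} = 4602 - 236 m$ ($o{\left(m \right)} = - 118 \left(m + \left(-39 + m\right)\right) = - 118 \left(-39 + 2 m\right) = 4602 - 236 m$)
$\left(o{\left(-113 \right)} + \frac{1}{12804 + 8486}\right) + 9184 = \left(\left(4602 - -26668\right) + \frac{1}{12804 + 8486}\right) + 9184 = \left(\left(4602 + 26668\right) + \frac{1}{21290}\right) + 9184 = \left(31270 + \frac{1}{21290}\right) + 9184 = \frac{665738301}{21290} + 9184 = \frac{861265661}{21290}$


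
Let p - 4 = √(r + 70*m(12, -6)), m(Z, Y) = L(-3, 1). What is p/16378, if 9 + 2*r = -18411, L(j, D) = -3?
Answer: 2/8189 + I*√2355/8189 ≈ 0.00024423 + 0.005926*I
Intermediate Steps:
m(Z, Y) = -3
r = -9210 (r = -9/2 + (½)*(-18411) = -9/2 - 18411/2 = -9210)
p = 4 + 2*I*√2355 (p = 4 + √(-9210 + 70*(-3)) = 4 + √(-9210 - 210) = 4 + √(-9420) = 4 + 2*I*√2355 ≈ 4.0 + 97.057*I)
p/16378 = (4 + 2*I*√2355)/16378 = (4 + 2*I*√2355)*(1/16378) = 2/8189 + I*√2355/8189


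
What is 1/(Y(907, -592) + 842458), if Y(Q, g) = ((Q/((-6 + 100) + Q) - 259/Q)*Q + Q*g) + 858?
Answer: 1001/307241762 ≈ 3.2580e-6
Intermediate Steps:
Y(Q, g) = 858 + Q*g + Q*(-259/Q + Q/(94 + Q)) (Y(Q, g) = ((Q/(94 + Q) - 259/Q)*Q + Q*g) + 858 = ((-259/Q + Q/(94 + Q))*Q + Q*g) + 858 = (Q*(-259/Q + Q/(94 + Q)) + Q*g) + 858 = (Q*g + Q*(-259/Q + Q/(94 + Q))) + 858 = 858 + Q*g + Q*(-259/Q + Q/(94 + Q)))
1/(Y(907, -592) + 842458) = 1/((56306 + 907² + 599*907 - 592*907² + 94*907*(-592))/(94 + 907) + 842458) = 1/((56306 + 822649 + 543293 - 592*822649 - 50472736)/1001 + 842458) = 1/((56306 + 822649 + 543293 - 487008208 - 50472736)/1001 + 842458) = 1/((1/1001)*(-536058696) + 842458) = 1/(-536058696/1001 + 842458) = 1/(307241762/1001) = 1001/307241762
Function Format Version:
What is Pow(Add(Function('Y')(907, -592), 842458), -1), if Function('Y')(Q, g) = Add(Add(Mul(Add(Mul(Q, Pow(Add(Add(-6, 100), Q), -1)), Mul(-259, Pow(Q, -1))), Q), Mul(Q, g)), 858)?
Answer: Rational(1001, 307241762) ≈ 3.2580e-6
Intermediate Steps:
Function('Y')(Q, g) = Add(858, Mul(Q, g), Mul(Q, Add(Mul(-259, Pow(Q, -1)), Mul(Q, Pow(Add(94, Q), -1))))) (Function('Y')(Q, g) = Add(Add(Mul(Add(Mul(Q, Pow(Add(94, Q), -1)), Mul(-259, Pow(Q, -1))), Q), Mul(Q, g)), 858) = Add(Add(Mul(Add(Mul(-259, Pow(Q, -1)), Mul(Q, Pow(Add(94, Q), -1))), Q), Mul(Q, g)), 858) = Add(Add(Mul(Q, Add(Mul(-259, Pow(Q, -1)), Mul(Q, Pow(Add(94, Q), -1)))), Mul(Q, g)), 858) = Add(Add(Mul(Q, g), Mul(Q, Add(Mul(-259, Pow(Q, -1)), Mul(Q, Pow(Add(94, Q), -1))))), 858) = Add(858, Mul(Q, g), Mul(Q, Add(Mul(-259, Pow(Q, -1)), Mul(Q, Pow(Add(94, Q), -1))))))
Pow(Add(Function('Y')(907, -592), 842458), -1) = Pow(Add(Mul(Pow(Add(94, 907), -1), Add(56306, Pow(907, 2), Mul(599, 907), Mul(-592, Pow(907, 2)), Mul(94, 907, -592))), 842458), -1) = Pow(Add(Mul(Pow(1001, -1), Add(56306, 822649, 543293, Mul(-592, 822649), -50472736)), 842458), -1) = Pow(Add(Mul(Rational(1, 1001), Add(56306, 822649, 543293, -487008208, -50472736)), 842458), -1) = Pow(Add(Mul(Rational(1, 1001), -536058696), 842458), -1) = Pow(Add(Rational(-536058696, 1001), 842458), -1) = Pow(Rational(307241762, 1001), -1) = Rational(1001, 307241762)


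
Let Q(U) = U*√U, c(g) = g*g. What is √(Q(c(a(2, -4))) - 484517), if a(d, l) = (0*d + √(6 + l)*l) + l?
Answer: √(-484069 + 320*√2) ≈ 695.43*I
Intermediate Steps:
a(d, l) = l + l*√(6 + l) (a(d, l) = (0 + l*√(6 + l)) + l = l*√(6 + l) + l = l + l*√(6 + l))
c(g) = g²
Q(U) = U^(3/2)
√(Q(c(a(2, -4))) - 484517) = √(((-4*(1 + √(6 - 4)))²)^(3/2) - 484517) = √(((-4*(1 + √2))²)^(3/2) - 484517) = √(((-4 - 4*√2)²)^(3/2) - 484517) = √((4 + 4*√2)³ - 484517) = √(-484517 + (4 + 4*√2)³)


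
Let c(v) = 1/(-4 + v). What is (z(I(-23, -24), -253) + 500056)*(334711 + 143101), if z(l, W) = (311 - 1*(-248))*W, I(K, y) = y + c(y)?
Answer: 171357239748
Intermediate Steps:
I(K, y) = y + 1/(-4 + y)
z(l, W) = 559*W (z(l, W) = (311 + 248)*W = 559*W)
(z(I(-23, -24), -253) + 500056)*(334711 + 143101) = (559*(-253) + 500056)*(334711 + 143101) = (-141427 + 500056)*477812 = 358629*477812 = 171357239748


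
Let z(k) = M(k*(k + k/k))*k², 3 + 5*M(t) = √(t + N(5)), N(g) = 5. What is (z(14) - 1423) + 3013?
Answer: 7362/5 + 196*√215/5 ≈ 2047.2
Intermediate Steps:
M(t) = -⅗ + √(5 + t)/5 (M(t) = -⅗ + √(t + 5)/5 = -⅗ + √(5 + t)/5)
z(k) = k²*(-⅗ + √(5 + k*(1 + k))/5) (z(k) = (-⅗ + √(5 + k*(k + k/k))/5)*k² = (-⅗ + √(5 + k*(k + 1))/5)*k² = (-⅗ + √(5 + k*(1 + k))/5)*k² = k²*(-⅗ + √(5 + k*(1 + k))/5))
(z(14) - 1423) + 3013 = ((⅕)*14²*(-3 + √(5 + 14*(1 + 14))) - 1423) + 3013 = ((⅕)*196*(-3 + √(5 + 14*15)) - 1423) + 3013 = ((⅕)*196*(-3 + √(5 + 210)) - 1423) + 3013 = ((⅕)*196*(-3 + √215) - 1423) + 3013 = ((-588/5 + 196*√215/5) - 1423) + 3013 = (-7703/5 + 196*√215/5) + 3013 = 7362/5 + 196*√215/5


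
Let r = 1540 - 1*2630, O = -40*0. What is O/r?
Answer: 0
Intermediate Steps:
O = 0
r = -1090 (r = 1540 - 2630 = -1090)
O/r = 0/(-1090) = -1/1090*0 = 0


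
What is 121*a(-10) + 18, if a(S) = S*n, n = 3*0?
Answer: 18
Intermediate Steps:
n = 0
a(S) = 0 (a(S) = S*0 = 0)
121*a(-10) + 18 = 121*0 + 18 = 0 + 18 = 18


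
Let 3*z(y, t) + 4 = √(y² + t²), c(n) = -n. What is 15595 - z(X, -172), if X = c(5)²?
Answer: 46789/3 - √30209/3 ≈ 15538.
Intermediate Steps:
X = 25 (X = (-1*5)² = (-5)² = 25)
z(y, t) = -4/3 + √(t² + y²)/3 (z(y, t) = -4/3 + √(y² + t²)/3 = -4/3 + √(t² + y²)/3)
15595 - z(X, -172) = 15595 - (-4/3 + √((-172)² + 25²)/3) = 15595 - (-4/3 + √(29584 + 625)/3) = 15595 - (-4/3 + √30209/3) = 15595 + (4/3 - √30209/3) = 46789/3 - √30209/3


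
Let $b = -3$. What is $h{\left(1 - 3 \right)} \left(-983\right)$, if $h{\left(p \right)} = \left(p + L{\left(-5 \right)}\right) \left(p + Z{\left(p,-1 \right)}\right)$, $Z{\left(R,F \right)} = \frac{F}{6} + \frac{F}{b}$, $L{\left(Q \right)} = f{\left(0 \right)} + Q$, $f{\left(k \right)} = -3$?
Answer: $- \frac{54065}{3} \approx -18022.0$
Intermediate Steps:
$L{\left(Q \right)} = -3 + Q$
$Z{\left(R,F \right)} = - \frac{F}{6}$ ($Z{\left(R,F \right)} = \frac{F}{6} + \frac{F}{-3} = F \frac{1}{6} + F \left(- \frac{1}{3}\right) = \frac{F}{6} - \frac{F}{3} = - \frac{F}{6}$)
$h{\left(p \right)} = \left(-8 + p\right) \left(\frac{1}{6} + p\right)$ ($h{\left(p \right)} = \left(p - 8\right) \left(p - - \frac{1}{6}\right) = \left(p - 8\right) \left(p + \frac{1}{6}\right) = \left(-8 + p\right) \left(\frac{1}{6} + p\right)$)
$h{\left(1 - 3 \right)} \left(-983\right) = \left(- \frac{4}{3} + \left(1 - 3\right)^{2} - \frac{47 \left(1 - 3\right)}{6}\right) \left(-983\right) = \left(- \frac{4}{3} + \left(-2\right)^{2} - - \frac{47}{3}\right) \left(-983\right) = \left(- \frac{4}{3} + 4 + \frac{47}{3}\right) \left(-983\right) = \frac{55}{3} \left(-983\right) = - \frac{54065}{3}$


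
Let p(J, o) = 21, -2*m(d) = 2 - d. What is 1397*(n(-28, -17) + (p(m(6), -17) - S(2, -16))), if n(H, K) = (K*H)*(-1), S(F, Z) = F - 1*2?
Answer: -635635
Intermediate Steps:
m(d) = -1 + d/2 (m(d) = -(2 - d)/2 = -1 + d/2)
S(F, Z) = -2 + F (S(F, Z) = F - 2 = -2 + F)
n(H, K) = -H*K (n(H, K) = (H*K)*(-1) = -H*K)
1397*(n(-28, -17) + (p(m(6), -17) - S(2, -16))) = 1397*(-1*(-28)*(-17) + (21 - (-2 + 2))) = 1397*(-476 + (21 - 1*0)) = 1397*(-476 + (21 + 0)) = 1397*(-476 + 21) = 1397*(-455) = -635635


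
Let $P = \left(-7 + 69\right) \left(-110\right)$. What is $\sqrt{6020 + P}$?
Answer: $20 i \sqrt{2} \approx 28.284 i$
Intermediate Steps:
$P = -6820$ ($P = 62 \left(-110\right) = -6820$)
$\sqrt{6020 + P} = \sqrt{6020 - 6820} = \sqrt{-800} = 20 i \sqrt{2}$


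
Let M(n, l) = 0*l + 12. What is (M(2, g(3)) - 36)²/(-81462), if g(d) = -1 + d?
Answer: -96/13577 ≈ -0.0070708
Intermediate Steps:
M(n, l) = 12 (M(n, l) = 0 + 12 = 12)
(M(2, g(3)) - 36)²/(-81462) = (12 - 36)²/(-81462) = (-24)²*(-1/81462) = 576*(-1/81462) = -96/13577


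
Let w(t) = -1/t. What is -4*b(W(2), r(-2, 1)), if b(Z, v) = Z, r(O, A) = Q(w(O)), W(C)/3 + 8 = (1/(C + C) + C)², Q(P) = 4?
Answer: 141/4 ≈ 35.250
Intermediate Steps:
W(C) = -24 + 3*(C + 1/(2*C))² (W(C) = -24 + 3*(1/(C + C) + C)² = -24 + 3*(1/(2*C) + C)² = -24 + 3*(C + 1/(2*C))²)
r(O, A) = 4
-4*b(W(2), r(-2, 1)) = -4*(-21 + 3*2² + (¾)/2²) = -4*(-21 + 3*4 + (¾)*(¼)) = -4*(-21 + 12 + 3/16) = -4*(-141/16) = 141/4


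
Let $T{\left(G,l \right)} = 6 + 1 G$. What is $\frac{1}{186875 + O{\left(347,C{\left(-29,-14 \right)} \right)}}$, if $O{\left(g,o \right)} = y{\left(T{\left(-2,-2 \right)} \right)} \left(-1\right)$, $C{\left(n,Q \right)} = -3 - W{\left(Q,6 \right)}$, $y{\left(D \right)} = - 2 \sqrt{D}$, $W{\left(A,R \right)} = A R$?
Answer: $\frac{1}{186879} \approx 5.3511 \cdot 10^{-6}$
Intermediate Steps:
$T{\left(G,l \right)} = 6 + G$
$C{\left(n,Q \right)} = -3 - 6 Q$ ($C{\left(n,Q \right)} = -3 - Q 6 = -3 - 6 Q$)
$O{\left(g,o \right)} = 4$ ($O{\left(g,o \right)} = - 2 \sqrt{6 - 2} \left(-1\right) = - 2 \sqrt{4} \left(-1\right) = \left(-2\right) 2 \left(-1\right) = \left(-4\right) \left(-1\right) = 4$)
$\frac{1}{186875 + O{\left(347,C{\left(-29,-14 \right)} \right)}} = \frac{1}{186875 + 4} = \frac{1}{186879}$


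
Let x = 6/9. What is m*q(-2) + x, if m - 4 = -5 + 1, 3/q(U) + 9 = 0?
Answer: 2/3 ≈ 0.66667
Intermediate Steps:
q(U) = -1/3 (q(U) = 3/(-9 + 0) = 3/(-9) = 3*(-1/9) = -1/3)
x = 2/3 (x = 6*(1/9) = 2/3 ≈ 0.66667)
m = 0 (m = 4 + (-5 + 1) = 4 - 4 = 0)
m*q(-2) + x = 0*(-1/3) + 2/3 = 0 + 2/3 = 2/3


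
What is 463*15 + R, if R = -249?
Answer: 6696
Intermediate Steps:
463*15 + R = 463*15 - 249 = 6945 - 249 = 6696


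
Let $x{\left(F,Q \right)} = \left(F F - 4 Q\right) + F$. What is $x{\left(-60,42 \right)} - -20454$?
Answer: $23826$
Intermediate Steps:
$x{\left(F,Q \right)} = F + F^{2} - 4 Q$ ($x{\left(F,Q \right)} = \left(F^{2} - 4 Q\right) + F = F + F^{2} - 4 Q$)
$x{\left(-60,42 \right)} - -20454 = \left(-60 + \left(-60\right)^{2} - 168\right) - -20454 = \left(-60 + 3600 - 168\right) + 20454 = 3372 + 20454 = 23826$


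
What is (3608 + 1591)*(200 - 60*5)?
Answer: -519900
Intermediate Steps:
(3608 + 1591)*(200 - 60*5) = 5199*(200 - 300) = 5199*(-100) = -519900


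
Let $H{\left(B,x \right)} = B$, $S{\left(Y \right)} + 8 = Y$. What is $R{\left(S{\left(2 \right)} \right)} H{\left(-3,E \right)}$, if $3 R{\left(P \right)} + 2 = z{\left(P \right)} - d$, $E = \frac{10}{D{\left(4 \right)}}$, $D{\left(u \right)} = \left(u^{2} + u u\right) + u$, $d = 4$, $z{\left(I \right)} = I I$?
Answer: $-30$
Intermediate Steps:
$z{\left(I \right)} = I^{2}$
$S{\left(Y \right)} = -8 + Y$
$D{\left(u \right)} = u + 2 u^{2}$ ($D{\left(u \right)} = \left(u^{2} + u^{2}\right) + u = 2 u^{2} + u = u + 2 u^{2}$)
$E = \frac{5}{18}$ ($E = \frac{10}{4 \left(1 + 2 \cdot 4\right)} = \frac{10}{4 \left(1 + 8\right)} = \frac{10}{4 \cdot 9} = \frac{10}{36} = 10 \cdot \frac{1}{36} = \frac{5}{18} \approx 0.27778$)
$R{\left(P \right)} = -2 + \frac{P^{2}}{3}$ ($R{\left(P \right)} = - \frac{2}{3} + \frac{P^{2} - 4}{3} = - \frac{2}{3} + \frac{-4 + P^{2}}{3} = - \frac{2}{3} + \left(- \frac{4}{3} + \frac{P^{2}}{3}\right) = -2 + \frac{P^{2}}{3}$)
$R{\left(S{\left(2 \right)} \right)} H{\left(-3,E \right)} = \left(-2 + \frac{\left(-8 + 2\right)^{2}}{3}\right) \left(-3\right) = \left(-2 + \frac{\left(-6\right)^{2}}{3}\right) \left(-3\right) = \left(-2 + \frac{1}{3} \cdot 36\right) \left(-3\right) = \left(-2 + 12\right) \left(-3\right) = 10 \left(-3\right) = -30$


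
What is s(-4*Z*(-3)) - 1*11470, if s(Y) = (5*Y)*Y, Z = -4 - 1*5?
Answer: 46850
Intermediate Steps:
Z = -9 (Z = -4 - 5 = -9)
s(Y) = 5*Y**2
s(-4*Z*(-3)) - 1*11470 = 5*(-4*(-9)*(-3))**2 - 1*11470 = 5*(36*(-3))**2 - 11470 = 5*(-108)**2 - 11470 = 5*11664 - 11470 = 58320 - 11470 = 46850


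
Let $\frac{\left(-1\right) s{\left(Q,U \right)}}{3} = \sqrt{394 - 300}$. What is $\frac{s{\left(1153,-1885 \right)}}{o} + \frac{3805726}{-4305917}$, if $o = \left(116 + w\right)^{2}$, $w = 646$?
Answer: $- \frac{3805726}{4305917} - \frac{\sqrt{94}}{193548} \approx -0.88389$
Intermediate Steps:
$o = 580644$ ($o = \left(116 + 646\right)^{2} = 762^{2} = 580644$)
$s{\left(Q,U \right)} = - 3 \sqrt{94}$ ($s{\left(Q,U \right)} = - 3 \sqrt{394 - 300} = - 3 \sqrt{94}$)
$\frac{s{\left(1153,-1885 \right)}}{o} + \frac{3805726}{-4305917} = \frac{\left(-3\right) \sqrt{94}}{580644} + \frac{3805726}{-4305917} = - 3 \sqrt{94} \cdot \frac{1}{580644} + 3805726 \left(- \frac{1}{4305917}\right) = - \frac{\sqrt{94}}{193548} - \frac{3805726}{4305917} = - \frac{3805726}{4305917} - \frac{\sqrt{94}}{193548}$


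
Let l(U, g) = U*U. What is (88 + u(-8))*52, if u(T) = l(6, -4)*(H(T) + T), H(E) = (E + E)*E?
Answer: 229216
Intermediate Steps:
l(U, g) = U**2
H(E) = 2*E**2 (H(E) = (2*E)*E = 2*E**2)
u(T) = 36*T + 72*T**2 (u(T) = 6**2*(2*T**2 + T) = 36*(T + 2*T**2) = 36*T + 72*T**2)
(88 + u(-8))*52 = (88 + 36*(-8)*(1 + 2*(-8)))*52 = (88 + 36*(-8)*(1 - 16))*52 = (88 + 36*(-8)*(-15))*52 = (88 + 4320)*52 = 4408*52 = 229216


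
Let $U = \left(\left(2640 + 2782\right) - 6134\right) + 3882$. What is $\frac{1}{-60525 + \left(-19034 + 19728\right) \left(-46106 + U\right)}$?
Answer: $- \frac{1}{29858109} \approx -3.3492 \cdot 10^{-8}$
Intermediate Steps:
$U = 3170$ ($U = \left(5422 - 6134\right) + 3882 = -712 + 3882 = 3170$)
$\frac{1}{-60525 + \left(-19034 + 19728\right) \left(-46106 + U\right)} = \frac{1}{-60525 + \left(-19034 + 19728\right) \left(-46106 + 3170\right)} = \frac{1}{-60525 + 694 \left(-42936\right)} = \frac{1}{-60525 - 29797584} = \frac{1}{-29858109} = - \frac{1}{29858109}$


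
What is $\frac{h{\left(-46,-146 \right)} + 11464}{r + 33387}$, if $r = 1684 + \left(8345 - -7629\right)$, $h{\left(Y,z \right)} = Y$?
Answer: $\frac{3806}{17015} \approx 0.22369$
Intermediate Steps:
$r = 17658$ ($r = 1684 + \left(8345 + 7629\right) = 1684 + 15974 = 17658$)
$\frac{h{\left(-46,-146 \right)} + 11464}{r + 33387} = \frac{-46 + 11464}{17658 + 33387} = \frac{11418}{51045} = 11418 \cdot \frac{1}{51045} = \frac{3806}{17015}$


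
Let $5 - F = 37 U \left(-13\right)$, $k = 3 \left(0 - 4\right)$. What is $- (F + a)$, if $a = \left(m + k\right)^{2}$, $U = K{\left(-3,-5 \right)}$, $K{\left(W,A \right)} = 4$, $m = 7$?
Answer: $-1954$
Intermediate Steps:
$U = 4$
$k = -12$ ($k = 3 \left(-4\right) = -12$)
$F = 1929$ ($F = 5 - 37 \cdot 4 \left(-13\right) = 5 - 148 \left(-13\right) = 5 - -1924 = 5 + 1924 = 1929$)
$a = 25$ ($a = \left(7 - 12\right)^{2} = \left(-5\right)^{2} = 25$)
$- (F + a) = - (1929 + 25) = \left(-1\right) 1954 = -1954$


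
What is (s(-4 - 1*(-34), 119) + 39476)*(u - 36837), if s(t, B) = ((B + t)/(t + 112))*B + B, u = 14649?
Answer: -62572611774/71 ≈ -8.8130e+8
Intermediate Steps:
s(t, B) = B + B*(B + t)/(112 + t) (s(t, B) = ((B + t)/(112 + t))*B + B = B*(B + t)/(112 + t) + B = B + B*(B + t)/(112 + t))
(s(-4 - 1*(-34), 119) + 39476)*(u - 36837) = (119*(112 + 119 + 2*(-4 - 1*(-34)))/(112 + (-4 - 1*(-34))) + 39476)*(14649 - 36837) = (119*(112 + 119 + 2*(-4 + 34))/(112 + (-4 + 34)) + 39476)*(-22188) = (119*(112 + 119 + 2*30)/(112 + 30) + 39476)*(-22188) = (119*(112 + 119 + 60)/142 + 39476)*(-22188) = (119*(1/142)*291 + 39476)*(-22188) = (34629/142 + 39476)*(-22188) = (5640221/142)*(-22188) = -62572611774/71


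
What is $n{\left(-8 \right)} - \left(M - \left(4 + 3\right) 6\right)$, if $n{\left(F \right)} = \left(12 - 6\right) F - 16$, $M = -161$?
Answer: $139$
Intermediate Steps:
$n{\left(F \right)} = -16 + 6 F$ ($n{\left(F \right)} = 6 F - 16 = -16 + 6 F$)
$n{\left(-8 \right)} - \left(M - \left(4 + 3\right) 6\right) = \left(-16 + 6 \left(-8\right)\right) + \left(\left(4 + 3\right) 6 - -161\right) = \left(-16 - 48\right) + \left(7 \cdot 6 + 161\right) = -64 + \left(42 + 161\right) = -64 + 203 = 139$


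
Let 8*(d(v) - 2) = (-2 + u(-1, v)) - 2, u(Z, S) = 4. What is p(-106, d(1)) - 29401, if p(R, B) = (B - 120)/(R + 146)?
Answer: -588079/20 ≈ -29404.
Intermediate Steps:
d(v) = 2 (d(v) = 2 + ((-2 + 4) - 2)/8 = 2 + (2 - 2)/8 = 2 + (⅛)*0 = 2 + 0 = 2)
p(R, B) = (-120 + B)/(146 + R)
p(-106, d(1)) - 29401 = (-120 + 2)/(146 - 106) - 29401 = -118/40 - 29401 = (1/40)*(-118) - 29401 = -59/20 - 29401 = -588079/20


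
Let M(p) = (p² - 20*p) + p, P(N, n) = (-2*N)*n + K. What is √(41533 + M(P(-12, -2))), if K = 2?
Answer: 3*√4947 ≈ 211.00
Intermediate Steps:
P(N, n) = 2 - 2*N*n (P(N, n) = (-2*N)*n + 2 = -2*N*n + 2 = 2 - 2*N*n)
M(p) = p² - 19*p
√(41533 + M(P(-12, -2))) = √(41533 + (2 - 2*(-12)*(-2))*(-19 + (2 - 2*(-12)*(-2)))) = √(41533 + (2 - 48)*(-19 + (2 - 48))) = √(41533 - 46*(-19 - 46)) = √(41533 - 46*(-65)) = √(41533 + 2990) = √44523 = 3*√4947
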